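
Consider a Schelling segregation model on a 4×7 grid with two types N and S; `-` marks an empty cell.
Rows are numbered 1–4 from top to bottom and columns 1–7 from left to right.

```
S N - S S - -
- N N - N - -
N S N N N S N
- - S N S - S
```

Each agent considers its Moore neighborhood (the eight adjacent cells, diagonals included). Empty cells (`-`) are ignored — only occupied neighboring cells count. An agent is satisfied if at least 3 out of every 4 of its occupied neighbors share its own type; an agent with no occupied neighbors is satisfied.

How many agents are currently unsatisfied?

Row 1: (1,1)S 0/2 not · (1,2)N 2/3 not · (1,4)S 1/3 not · (1,5)S 1/2 not
Row 2: (2,2)N 4/6 not · (2,3)N 4/6 not · (2,5)N 2/5 not
Row 3: (3,1)N 1/2 not · (3,2)S 1/5 not · (3,3)N 4/6 not · (3,4)N 5/7 not · (3,5)N 3/5 not · (3,6)S 2/5 not · (3,7)N 0/2 not
Row 4: (4,3)S 1/4 not · (4,4)N 3/5 not · (4,5)S 1/4 not · (4,7)S 1/2 not
Unsatisfied: (1,1), (1,2), (1,4), (1,5), (2,2), (2,3), (2,5), (3,1), (3,2), (3,3), (3,4), (3,5), (3,6), (3,7), (4,3), (4,4), (4,5), (4,7) — 18 in total.

18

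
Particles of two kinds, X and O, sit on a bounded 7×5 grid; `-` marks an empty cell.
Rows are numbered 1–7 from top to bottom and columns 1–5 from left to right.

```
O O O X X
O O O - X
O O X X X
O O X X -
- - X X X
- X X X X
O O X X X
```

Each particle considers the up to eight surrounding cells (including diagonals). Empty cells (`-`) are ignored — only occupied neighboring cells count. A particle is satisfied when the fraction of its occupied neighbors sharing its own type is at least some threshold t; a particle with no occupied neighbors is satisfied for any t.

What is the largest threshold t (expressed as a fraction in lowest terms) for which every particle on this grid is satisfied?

(1,1)O 3/3
(1,2)O 5/5
(1,3)O 3/4
(1,4)X 2/4
(1,5)X 2/2
(2,1)O 5/5
(2,2)O 7/8
(2,3)O 4/7
(2,5)X 4/4
(3,1)O 5/5
(3,2)O 6/8
(3,3)X 3/7
(3,4)X 5/6
(3,5)X 3/3
(4,1)O 3/3
(4,2)O 3/6
(4,3)X 5/7
(4,4)X 7/7
(5,3)X 6/7
(5,4)X 7/7
(5,5)X 4/4
(6,2)X 3/5
(6,3)X 6/7
(6,4)X 8/8
(6,5)X 5/5
(7,1)O 1/2
(7,2)O 1/4
(7,3)X 4/5
(7,4)X 5/5
(7,5)X 3/3
The smallest same-type fraction is 1/4 at (7,2), which reduces to 1/4. Any threshold above that leaves this particle unsatisfied.

1/4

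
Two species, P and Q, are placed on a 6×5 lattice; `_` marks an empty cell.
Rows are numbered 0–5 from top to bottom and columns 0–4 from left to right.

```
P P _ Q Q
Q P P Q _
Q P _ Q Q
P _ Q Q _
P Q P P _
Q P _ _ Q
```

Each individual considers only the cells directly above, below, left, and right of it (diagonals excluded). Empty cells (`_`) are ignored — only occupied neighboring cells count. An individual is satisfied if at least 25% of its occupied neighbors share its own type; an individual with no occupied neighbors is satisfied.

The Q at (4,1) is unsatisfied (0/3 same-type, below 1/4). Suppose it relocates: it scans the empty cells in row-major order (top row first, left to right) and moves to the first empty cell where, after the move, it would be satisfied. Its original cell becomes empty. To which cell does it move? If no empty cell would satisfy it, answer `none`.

Vacating (4,1). Empty cells in order:
  (0,2): 1/3 same-type → satisfied — stop here.

(0,2)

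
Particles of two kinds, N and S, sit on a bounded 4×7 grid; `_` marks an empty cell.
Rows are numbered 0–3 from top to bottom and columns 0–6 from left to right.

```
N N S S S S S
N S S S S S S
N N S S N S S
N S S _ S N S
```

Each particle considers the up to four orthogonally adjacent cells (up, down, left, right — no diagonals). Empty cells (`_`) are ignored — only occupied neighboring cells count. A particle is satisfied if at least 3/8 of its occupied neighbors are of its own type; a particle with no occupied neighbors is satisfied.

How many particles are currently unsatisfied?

7

Row 0: (0,0)N 2/2 ✓ · (0,1)N 1/3 ✗ · (0,2)S 2/3 ✓ · (0,3)S 3/3 ✓ · (0,4)S 3/3 ✓ · (0,5)S 3/3 ✓ · (0,6)S 2/2 ✓
Row 1: (1,0)N 2/3 ✓ · (1,1)S 1/4 ✗ · (1,2)S 4/4 ✓ · (1,3)S 4/4 ✓ · (1,4)S 3/4 ✓ · (1,5)S 4/4 ✓ · (1,6)S 3/3 ✓
Row 2: (2,0)N 3/3 ✓ · (2,1)N 1/4 ✗ · (2,2)S 3/4 ✓ · (2,3)S 2/3 ✓ · (2,4)N 0/4 ✗ · (2,5)S 2/4 ✓ · (2,6)S 3/3 ✓
Row 3: (3,0)N 1/2 ✓ · (3,1)S 1/3 ✗ · (3,2)S 2/2 ✓ · (3,4)S 0/2 ✗ · (3,5)N 0/3 ✗ · (3,6)S 1/2 ✓
Unsatisfied: (0,1), (1,1), (2,1), (2,4), (3,1), (3,4), (3,5) — 7 in total.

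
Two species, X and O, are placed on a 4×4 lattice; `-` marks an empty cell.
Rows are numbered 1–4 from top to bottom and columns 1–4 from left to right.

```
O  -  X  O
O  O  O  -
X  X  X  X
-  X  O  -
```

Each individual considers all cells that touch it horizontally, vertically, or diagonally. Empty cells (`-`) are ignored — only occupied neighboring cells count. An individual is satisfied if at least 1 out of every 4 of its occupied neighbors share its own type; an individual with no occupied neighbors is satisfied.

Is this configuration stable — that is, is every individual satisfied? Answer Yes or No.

(1,1)O 2/2 ok
(1,3)X 0/3 unhappy
(1,4)O 1/2 ok
(2,1)O 2/4 ok
(2,2)O 3/7 ok
(2,3)O 2/6 ok
(3,1)X 2/4 ok
(3,2)X 3/7 ok
(3,3)X 3/6 ok
(3,4)X 1/3 ok
(4,2)X 3/4 ok
(4,3)O 0/4 unhappy
For instance (1,3) has only 0/3 same-type neighbors, below 1/4.

No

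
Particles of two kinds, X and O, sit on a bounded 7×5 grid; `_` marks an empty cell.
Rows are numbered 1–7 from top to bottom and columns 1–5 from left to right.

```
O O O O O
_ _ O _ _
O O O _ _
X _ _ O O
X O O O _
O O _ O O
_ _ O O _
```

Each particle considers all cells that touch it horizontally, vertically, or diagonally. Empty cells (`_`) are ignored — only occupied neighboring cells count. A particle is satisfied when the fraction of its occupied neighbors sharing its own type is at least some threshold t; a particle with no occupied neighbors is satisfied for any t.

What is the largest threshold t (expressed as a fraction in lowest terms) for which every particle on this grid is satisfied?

1/4

Row 1: (1,1)O 1/1 · (1,2)O 3/3 · (1,3)O 3/3 · (1,4)O 3/3 · (1,5)O 1/1
Row 2: (2,3)O 5/5
Row 3: (3,1)O 1/2 · (3,2)O 3/4 · (3,3)O 3/3
Row 4: (4,1)X 1/4 · (4,4)O 4/4 · (4,5)O 2/2
Row 5: (5,1)X 1/4 · (5,2)O 3/5 · (5,3)O 5/5 · (5,4)O 5/5
Row 6: (6,1)O 2/3 · (6,2)O 4/5 · (6,4)O 5/5 · (6,5)O 3/3
Row 7: (7,3)O 3/3 · (7,4)O 3/3
The smallest same-type fraction is 1/4 at (4,1), which reduces to 1/4. Any threshold above that leaves this particle unsatisfied.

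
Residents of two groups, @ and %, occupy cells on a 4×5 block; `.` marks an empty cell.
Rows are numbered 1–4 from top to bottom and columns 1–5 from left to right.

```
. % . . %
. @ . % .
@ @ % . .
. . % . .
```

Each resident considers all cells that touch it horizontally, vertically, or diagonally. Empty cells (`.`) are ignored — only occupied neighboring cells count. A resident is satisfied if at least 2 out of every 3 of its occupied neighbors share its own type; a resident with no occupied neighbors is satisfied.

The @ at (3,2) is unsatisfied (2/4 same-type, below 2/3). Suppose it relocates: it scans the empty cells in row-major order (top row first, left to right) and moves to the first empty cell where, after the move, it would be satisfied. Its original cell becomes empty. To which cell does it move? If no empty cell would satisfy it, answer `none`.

(2,1)

Vacating (3,2). Empty cells in order:
  (1,1): 1/2 same-type → still unsatisfied.
  (1,3): 1/3 same-type → still unsatisfied.
  (1,4): 0/2 same-type → still unsatisfied.
  (2,1): 2/3 same-type → satisfied — stop here.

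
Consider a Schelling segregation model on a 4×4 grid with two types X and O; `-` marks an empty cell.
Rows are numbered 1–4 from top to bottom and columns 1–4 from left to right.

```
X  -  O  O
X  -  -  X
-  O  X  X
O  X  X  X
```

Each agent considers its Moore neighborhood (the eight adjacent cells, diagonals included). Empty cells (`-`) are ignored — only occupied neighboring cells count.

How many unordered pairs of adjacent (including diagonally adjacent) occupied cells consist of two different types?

7

Scan each occupied cell's neighbors to the right and below (and the two forward diagonals) so each pair is counted once.
Row 1: X(1,1)–X(2,1)= O(1,3)–O(1,4)= O(1,3)–X(2,4)≠ O(1,4)–X(2,4)≠  → 2/4 unlike.
Row 2: X(2,1)–O(3,2)≠ X(2,4)–X(3,4)= X(2,4)–X(3,3)=  → 1/3 unlike.
Row 3: O(3,2)–X(3,3)≠ O(3,2)–X(4,2)≠ O(3,2)–X(4,3)≠ O(3,2)–O(4,1)= X(3,3)–X(3,4)= X(3,3)–X(4,3)= X(3,3)–X(4,4)= X(3,3)–X(4,2)= X(3,4)–X(4,4)= X(3,4)–X(4,3)=  → 3/10 unlike.
Row 4: O(4,1)–X(4,2)≠ X(4,2)–X(4,3)= X(4,3)–X(4,4)=  → 1/3 unlike.
Total adjacent occupied pairs: 20; unlike-type pairs: 7.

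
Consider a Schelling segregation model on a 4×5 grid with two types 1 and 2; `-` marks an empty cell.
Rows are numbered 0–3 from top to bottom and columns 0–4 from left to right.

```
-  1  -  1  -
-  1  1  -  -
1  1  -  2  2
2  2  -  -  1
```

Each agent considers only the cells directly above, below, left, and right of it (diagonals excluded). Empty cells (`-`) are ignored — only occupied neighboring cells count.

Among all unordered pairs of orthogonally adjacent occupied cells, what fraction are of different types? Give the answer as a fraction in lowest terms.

1/3

Scan each occupied cell's neighbors to the right and below so each pair is counted once.
From row 0: 0 unlike of 1 pairs (running 0/1).
From row 1: 0 unlike of 2 pairs (running 0/3).
From row 2: 3 unlike of 5 pairs (running 3/8).
From row 3: 0 unlike of 1 pairs (running 3/9).
Total adjacent occupied pairs: 9; unlike-type pairs: 3.
3/9 reduces to 1/3.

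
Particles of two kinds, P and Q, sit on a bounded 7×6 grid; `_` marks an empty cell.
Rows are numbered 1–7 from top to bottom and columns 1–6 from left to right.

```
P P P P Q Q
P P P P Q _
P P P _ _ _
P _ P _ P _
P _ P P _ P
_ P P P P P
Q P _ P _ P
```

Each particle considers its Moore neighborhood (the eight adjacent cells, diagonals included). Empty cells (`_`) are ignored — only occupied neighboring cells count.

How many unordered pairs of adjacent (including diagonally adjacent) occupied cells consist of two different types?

6

Scan each occupied cell's neighbors to the right and below (and the two forward diagonals) so each pair is counted once.
From row 1: 3 unlike of 19 pairs (running 3/19).
From row 2: 1 unlike of 12 pairs (running 4/31).
From row 3: 0 unlike of 6 pairs (running 4/37).
From row 4: 0 unlike of 5 pairs (running 4/42).
From row 5: 0 unlike of 10 pairs (running 4/52).
From row 6: 1 unlike of 12 pairs (running 5/64).
From row 7: 1 unlike of 1 pairs (running 6/65).
Total adjacent occupied pairs: 65; unlike-type pairs: 6.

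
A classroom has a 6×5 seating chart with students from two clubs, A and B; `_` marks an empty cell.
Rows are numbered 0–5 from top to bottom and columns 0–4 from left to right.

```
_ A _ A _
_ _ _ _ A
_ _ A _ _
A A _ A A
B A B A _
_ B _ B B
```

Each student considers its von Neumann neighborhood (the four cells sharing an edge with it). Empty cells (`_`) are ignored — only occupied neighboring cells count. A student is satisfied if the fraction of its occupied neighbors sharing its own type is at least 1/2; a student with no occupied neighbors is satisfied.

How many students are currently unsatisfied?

(0,1)A 0/0 satisfied
(0,3)A 0/0 satisfied
(1,4)A 0/0 satisfied
(2,2)A 0/0 satisfied
(3,0)A 1/2 satisfied
(3,1)A 2/2 satisfied
(3,3)A 2/2 satisfied
(3,4)A 1/1 satisfied
(4,0)B 0/2 not
(4,1)A 1/4 not
(4,2)B 0/2 not
(4,3)A 1/3 not
(5,1)B 0/1 not
(5,3)B 1/2 satisfied
(5,4)B 1/1 satisfied
Unsatisfied: (4,0), (4,1), (4,2), (4,3), (5,1) — 5 in total.

5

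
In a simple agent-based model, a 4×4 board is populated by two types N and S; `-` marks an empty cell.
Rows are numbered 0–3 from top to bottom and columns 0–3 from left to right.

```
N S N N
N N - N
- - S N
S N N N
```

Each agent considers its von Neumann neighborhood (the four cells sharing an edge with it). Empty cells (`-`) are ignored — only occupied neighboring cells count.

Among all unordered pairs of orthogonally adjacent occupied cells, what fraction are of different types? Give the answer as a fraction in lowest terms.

3/7

Scan each occupied cell's neighbors to the right and below so each pair is counted once.
From row 0: 3 unlike of 6 pairs (running 3/6).
From row 1: 0 unlike of 2 pairs (running 3/8).
From row 2: 2 unlike of 3 pairs (running 5/11).
From row 3: 1 unlike of 3 pairs (running 6/14).
Total adjacent occupied pairs: 14; unlike-type pairs: 6.
6/14 reduces to 3/7.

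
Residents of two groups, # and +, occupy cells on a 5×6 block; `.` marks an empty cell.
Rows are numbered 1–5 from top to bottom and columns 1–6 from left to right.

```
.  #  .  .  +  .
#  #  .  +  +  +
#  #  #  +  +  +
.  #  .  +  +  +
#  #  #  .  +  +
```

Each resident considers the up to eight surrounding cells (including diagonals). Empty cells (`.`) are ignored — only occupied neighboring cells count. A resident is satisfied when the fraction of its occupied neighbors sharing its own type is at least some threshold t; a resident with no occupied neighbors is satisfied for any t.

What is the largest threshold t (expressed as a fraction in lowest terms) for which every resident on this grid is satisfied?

Row 1: (1,2)# 2/2 · (1,5)+ 3/3
Row 2: (2,1)# 4/4 · (2,2)# 5/5 · (2,4)+ 4/5 · (2,5)+ 6/6 · (2,6)+ 4/4
Row 3: (3,1)# 4/4 · (3,2)# 5/5 · (3,3)# 3/6 · (3,4)+ 5/6 · (3,5)+ 8/8 · (3,6)+ 5/5
Row 4: (4,2)# 6/6 · (4,4)+ 4/6 · (4,5)+ 7/7 · (4,6)+ 5/5
Row 5: (5,1)# 2/2 · (5,2)# 3/3 · (5,3)# 2/3 · (5,5)+ 4/4 · (5,6)+ 3/3
The smallest same-type fraction is 3/6 at (3,3), which reduces to 1/2. Any threshold above that leaves this resident unsatisfied.

1/2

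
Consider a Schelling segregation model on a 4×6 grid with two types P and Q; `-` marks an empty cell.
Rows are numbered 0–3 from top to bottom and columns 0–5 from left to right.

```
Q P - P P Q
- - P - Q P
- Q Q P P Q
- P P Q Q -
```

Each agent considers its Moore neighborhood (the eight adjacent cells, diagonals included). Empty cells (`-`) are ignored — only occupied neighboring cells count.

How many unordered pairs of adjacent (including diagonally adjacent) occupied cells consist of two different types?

Scan each occupied cell's neighbors to the right and below (and the two forward diagonals) so each pair is counted once.
Row 0: Q(0,0)–P(0,1)≠ P(0,1)–P(1,2)= P(0,3)–P(0,4)= P(0,3)–Q(1,4)≠ P(0,3)–P(1,2)= P(0,4)–Q(0,5)≠ P(0,4)–Q(1,4)≠ P(0,4)–P(1,5)= Q(0,5)–P(1,5)≠ Q(0,5)–Q(1,4)=  → 5/10 unlike.
Row 1: P(1,2)–Q(2,2)≠ P(1,2)–P(2,3)= P(1,2)–Q(2,1)≠ Q(1,4)–P(1,5)≠ Q(1,4)–P(2,4)≠ Q(1,4)–Q(2,5)= Q(1,4)–P(2,3)≠ P(1,5)–Q(2,5)≠ P(1,5)–P(2,4)=  → 6/9 unlike.
Row 2: Q(2,1)–Q(2,2)= Q(2,1)–P(3,1)≠ Q(2,1)–P(3,2)≠ Q(2,2)–P(2,3)≠ Q(2,2)–P(3,2)≠ Q(2,2)–Q(3,3)= Q(2,2)–P(3,1)≠ P(2,3)–P(2,4)= P(2,3)–Q(3,3)≠ P(2,3)–Q(3,4)≠ P(2,3)–P(3,2)= P(2,4)–Q(2,5)≠ P(2,4)–Q(3,4)≠ P(2,4)–Q(3,3)≠ Q(2,5)–Q(3,4)=  → 10/15 unlike.
Row 3: P(3,1)–P(3,2)= P(3,2)–Q(3,3)≠ Q(3,3)–Q(3,4)=  → 1/3 unlike.
Total adjacent occupied pairs: 37; unlike-type pairs: 22.

22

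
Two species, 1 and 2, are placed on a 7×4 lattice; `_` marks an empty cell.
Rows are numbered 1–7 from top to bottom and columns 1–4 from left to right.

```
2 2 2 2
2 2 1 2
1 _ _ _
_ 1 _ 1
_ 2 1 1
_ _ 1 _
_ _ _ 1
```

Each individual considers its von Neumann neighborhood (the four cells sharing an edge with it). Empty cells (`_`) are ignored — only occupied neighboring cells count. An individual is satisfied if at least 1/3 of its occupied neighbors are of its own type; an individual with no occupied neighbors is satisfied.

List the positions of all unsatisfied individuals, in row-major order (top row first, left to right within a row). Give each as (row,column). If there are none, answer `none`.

(2,3), (3,1), (4,2), (5,2)

(1,1)2 2/2 ok
(1,2)2 3/3 ok
(1,3)2 2/3 ok
(1,4)2 2/2 ok
(2,1)2 2/3 ok
(2,2)2 2/3 ok
(2,3)1 0/3 unhappy
(2,4)2 1/2 ok
(3,1)1 0/1 unhappy
(4,2)1 0/1 unhappy
(4,4)1 1/1 ok
(5,2)2 0/2 unhappy
(5,3)1 2/3 ok
(5,4)1 2/2 ok
(6,3)1 1/1 ok
(7,4)1 0/0 ok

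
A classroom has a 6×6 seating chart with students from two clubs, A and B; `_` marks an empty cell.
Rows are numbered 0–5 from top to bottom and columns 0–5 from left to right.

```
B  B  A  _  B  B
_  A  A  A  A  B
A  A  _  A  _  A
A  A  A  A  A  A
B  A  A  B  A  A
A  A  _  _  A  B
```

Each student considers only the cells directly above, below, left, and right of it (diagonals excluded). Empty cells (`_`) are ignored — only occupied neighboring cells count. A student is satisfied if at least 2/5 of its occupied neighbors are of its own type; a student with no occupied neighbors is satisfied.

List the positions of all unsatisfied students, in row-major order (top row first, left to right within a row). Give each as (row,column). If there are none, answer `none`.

(0,1), (1,4), (1,5), (4,0), (4,3), (5,5)

(0,0)B 1/1 satisfied
(0,1)B 1/3 not
(0,2)A 1/2 satisfied
(0,4)B 1/2 satisfied
(0,5)B 2/2 satisfied
(1,1)A 2/3 satisfied
(1,2)A 3/3 satisfied
(1,3)A 3/3 satisfied
(1,4)A 1/3 not
(1,5)B 1/3 not
(2,0)A 2/2 satisfied
(2,1)A 3/3 satisfied
(2,3)A 2/2 satisfied
(2,5)A 1/2 satisfied
(3,0)A 2/3 satisfied
(3,1)A 4/4 satisfied
(3,2)A 3/3 satisfied
(3,3)A 3/4 satisfied
(3,4)A 3/3 satisfied
(3,5)A 3/3 satisfied
(4,0)B 0/3 not
(4,1)A 3/4 satisfied
(4,2)A 2/3 satisfied
(4,3)B 0/3 not
(4,4)A 3/4 satisfied
(4,5)A 2/3 satisfied
(5,0)A 1/2 satisfied
(5,1)A 2/2 satisfied
(5,4)A 1/2 satisfied
(5,5)B 0/2 not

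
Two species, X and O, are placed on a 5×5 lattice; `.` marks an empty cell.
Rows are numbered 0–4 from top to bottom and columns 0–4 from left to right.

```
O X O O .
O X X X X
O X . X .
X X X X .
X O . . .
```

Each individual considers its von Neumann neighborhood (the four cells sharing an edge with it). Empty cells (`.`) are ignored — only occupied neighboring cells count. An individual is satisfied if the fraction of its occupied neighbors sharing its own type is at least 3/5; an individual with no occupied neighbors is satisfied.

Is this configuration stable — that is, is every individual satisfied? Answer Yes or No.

No

Row 0: (0,0)O 1/2 ✗ · (0,1)X 1/3 ✗ · (0,2)O 1/3 ✗ · (0,3)O 1/2 ✗
Row 1: (1,0)O 2/3 ✓ · (1,1)X 3/4 ✓ · (1,2)X 2/3 ✓ · (1,3)X 3/4 ✓ · (1,4)X 1/1 ✓
Row 2: (2,0)O 1/3 ✗ · (2,1)X 2/3 ✓ · (2,3)X 2/2 ✓
Row 3: (3,0)X 2/3 ✓ · (3,1)X 3/4 ✓ · (3,2)X 2/2 ✓ · (3,3)X 2/2 ✓
Row 4: (4,0)X 1/2 ✗ · (4,1)O 0/2 ✗
For instance (0,0) has only 1/2 same-type neighbors, below 3/5.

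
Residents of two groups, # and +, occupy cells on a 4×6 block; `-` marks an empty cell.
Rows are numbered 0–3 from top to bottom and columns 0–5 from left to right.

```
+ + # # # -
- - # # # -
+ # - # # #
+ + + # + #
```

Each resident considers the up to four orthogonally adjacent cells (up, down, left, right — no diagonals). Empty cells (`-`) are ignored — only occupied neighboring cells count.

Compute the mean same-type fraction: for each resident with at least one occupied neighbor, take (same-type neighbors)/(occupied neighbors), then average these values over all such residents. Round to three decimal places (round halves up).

Row 0: (0,0)+ 1/1 · (0,1)+ 1/2 · (0,2)# 2/3 · (0,3)# 3/3 · (0,4)# 2/2
Row 1: (1,2)# 2/2 · (1,3)# 4/4 · (1,4)# 3/3
Row 2: (2,0)+ 1/2 · (2,1)# 0/2 · (2,3)# 3/3 · (2,4)# 3/4 · (2,5)# 2/2
Row 3: (3,0)+ 2/2 · (3,1)+ 2/3 · (3,2)+ 1/2 · (3,3)# 1/3 · (3,4)+ 0/3 · (3,5)# 1/2
Sum over 19 residents: 1/1 + 1/2 + 2/3 + 3/3 + 2/2 + 2/2 + 4/4 + 3/3 + 1/2 + 0/2 + 3/3 + 3/4 + 2/2 + 2/2 + 2/3 + 1/2 + 1/3 + 0/3 + 1/2 = 161/12; mean = 161/12 ÷ 19 = 161/228 = 0.706140… → 0.706.

0.706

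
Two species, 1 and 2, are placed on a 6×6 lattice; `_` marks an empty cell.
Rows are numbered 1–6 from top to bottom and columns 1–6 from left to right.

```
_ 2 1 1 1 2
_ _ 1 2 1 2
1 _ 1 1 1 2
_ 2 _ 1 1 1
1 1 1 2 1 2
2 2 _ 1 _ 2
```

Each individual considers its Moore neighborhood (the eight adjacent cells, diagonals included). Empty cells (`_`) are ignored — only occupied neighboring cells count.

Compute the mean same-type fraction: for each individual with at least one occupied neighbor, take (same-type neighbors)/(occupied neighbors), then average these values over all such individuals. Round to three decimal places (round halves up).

Row 1: (1,2)2 0/2 · (1,3)1 2/4 · (1,4)1 4/5 · (1,5)1 2/5 · (1,6)2 1/3
Row 2: (2,3)1 4/6 · (2,4)2 0/8 · (2,5)1 4/8 · (2,6)2 2/5
Row 3: (3,1)1 0/1 · (3,3)1 3/5 · (3,4)1 6/7 · (3,5)1 5/8 · (3,6)2 1/5
Row 4: (4,2)2 0/5 · (4,4)1 6/7 · (4,5)1 5/8 · (4,6)1 3/5
Row 5: (5,1)1 1/4 · (5,2)1 2/5 · (5,3)1 3/6 · (5,4)2 0/5 · (5,5)1 4/7 · (5,6)2 1/4
Row 6: (6,1)2 1/3 · (6,2)2 1/4 · (6,4)1 2/3 · (6,6)2 1/2
Sum over 28 individuals: 0/2 + 2/4 + 4/5 + 2/5 + 1/3 + 4/6 + 0/8 + 4/8 + 2/5 + 0/1 + 3/5 + 6/7 + 5/8 + 1/5 + 0/5 + 6/7 + 5/8 + 3/5 + 1/4 + 2/5 + 3/6 + 0/5 + 4/7 + 1/4 + 1/3 + 1/4 + 2/3 + 1/2 = 409/35; mean = 409/35 ÷ 28 = 409/980 = 0.417346… → 0.417.

0.417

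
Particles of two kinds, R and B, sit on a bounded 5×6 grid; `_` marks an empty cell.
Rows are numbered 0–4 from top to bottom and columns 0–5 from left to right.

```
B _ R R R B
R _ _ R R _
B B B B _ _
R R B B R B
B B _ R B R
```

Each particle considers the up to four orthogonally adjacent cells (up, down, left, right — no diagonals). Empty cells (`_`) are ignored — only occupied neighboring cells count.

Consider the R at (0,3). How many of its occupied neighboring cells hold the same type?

3

Occupied neighbors of (0,3): (1,3)=R, (0,2)=R, (0,4)=R.
Same type (R): 3 of 3.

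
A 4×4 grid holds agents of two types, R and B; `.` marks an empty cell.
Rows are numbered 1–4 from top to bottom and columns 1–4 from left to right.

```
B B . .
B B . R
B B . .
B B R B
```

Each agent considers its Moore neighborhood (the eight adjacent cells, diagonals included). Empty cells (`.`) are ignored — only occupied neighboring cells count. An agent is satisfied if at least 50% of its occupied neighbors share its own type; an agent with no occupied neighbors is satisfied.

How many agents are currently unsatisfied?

2

Row 1: (1,1)B 3/3 ok · (1,2)B 3/3 ok
Row 2: (2,1)B 5/5 ok · (2,2)B 5/5 ok · (2,4)R 0/0 ok
Row 3: (3,1)B 5/5 ok · (3,2)B 5/6 ok
Row 4: (4,1)B 3/3 ok · (4,2)B 3/4 ok · (4,3)R 0/3 unhappy · (4,4)B 0/1 unhappy
Unsatisfied: (4,3), (4,4) — 2 in total.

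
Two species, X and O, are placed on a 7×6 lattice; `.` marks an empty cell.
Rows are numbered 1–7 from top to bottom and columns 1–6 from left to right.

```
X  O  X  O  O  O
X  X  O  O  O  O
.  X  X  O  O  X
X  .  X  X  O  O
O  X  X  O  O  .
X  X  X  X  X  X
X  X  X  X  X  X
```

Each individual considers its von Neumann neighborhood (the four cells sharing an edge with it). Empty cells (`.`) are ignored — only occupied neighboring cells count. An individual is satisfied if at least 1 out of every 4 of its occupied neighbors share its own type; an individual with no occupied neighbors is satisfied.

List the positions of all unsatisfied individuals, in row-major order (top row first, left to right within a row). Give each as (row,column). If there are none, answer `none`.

(1,2), (1,3), (3,6), (4,1), (5,1)

(1,1)X 1/2 ok
(1,2)O 0/3 unhappy
(1,3)X 0/3 unhappy
(1,4)O 2/3 ok
(1,5)O 3/3 ok
(1,6)O 2/2 ok
(2,1)X 2/2 ok
(2,2)X 2/4 ok
(2,3)O 1/4 ok
(2,4)O 4/4 ok
(2,5)O 4/4 ok
(2,6)O 2/3 ok
(3,2)X 2/2 ok
(3,3)X 2/4 ok
(3,4)O 2/4 ok
(3,5)O 3/4 ok
(3,6)X 0/3 unhappy
(4,1)X 0/1 unhappy
(4,3)X 3/3 ok
(4,4)X 1/4 ok
(4,5)O 3/4 ok
(4,6)O 1/2 ok
(5,1)O 0/3 unhappy
(5,2)X 2/3 ok
(5,3)X 3/4 ok
(5,4)O 1/4 ok
(5,5)O 2/3 ok
(6,1)X 2/3 ok
(6,2)X 4/4 ok
(6,3)X 4/4 ok
(6,4)X 3/4 ok
(6,5)X 3/4 ok
(6,6)X 2/2 ok
(7,1)X 2/2 ok
(7,2)X 3/3 ok
(7,3)X 3/3 ok
(7,4)X 3/3 ok
(7,5)X 3/3 ok
(7,6)X 2/2 ok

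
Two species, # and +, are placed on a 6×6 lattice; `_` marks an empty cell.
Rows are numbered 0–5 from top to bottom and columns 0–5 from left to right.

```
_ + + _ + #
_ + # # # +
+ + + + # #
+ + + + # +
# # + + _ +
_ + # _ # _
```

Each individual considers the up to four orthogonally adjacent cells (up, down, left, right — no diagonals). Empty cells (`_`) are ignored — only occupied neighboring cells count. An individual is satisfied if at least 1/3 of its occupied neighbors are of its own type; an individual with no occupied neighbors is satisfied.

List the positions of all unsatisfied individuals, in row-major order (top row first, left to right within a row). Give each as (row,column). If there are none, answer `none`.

Row 0: (0,1)+ 2/2 satisfied · (0,2)+ 1/2 satisfied · (0,4)+ 0/2 not · (0,5)# 0/2 not
Row 1: (1,1)+ 2/3 satisfied · (1,2)# 1/4 not · (1,3)# 2/3 satisfied · (1,4)# 2/4 satisfied · (1,5)+ 0/3 not
Row 2: (2,0)+ 2/2 satisfied · (2,1)+ 4/4 satisfied · (2,2)+ 3/4 satisfied · (2,3)+ 2/4 satisfied · (2,4)# 3/4 satisfied · (2,5)# 1/3 satisfied
Row 3: (3,0)+ 2/3 satisfied · (3,1)+ 3/4 satisfied · (3,2)+ 4/4 satisfied · (3,3)+ 3/4 satisfied · (3,4)# 1/3 satisfied · (3,5)+ 1/3 satisfied
Row 4: (4,0)# 1/2 satisfied · (4,1)# 1/4 not · (4,2)+ 2/4 satisfied · (4,3)+ 2/2 satisfied · (4,5)+ 1/1 satisfied
Row 5: (5,1)+ 0/2 not · (5,2)# 0/2 not · (5,4)# 0/0 satisfied

(0,4), (0,5), (1,2), (1,5), (4,1), (5,1), (5,2)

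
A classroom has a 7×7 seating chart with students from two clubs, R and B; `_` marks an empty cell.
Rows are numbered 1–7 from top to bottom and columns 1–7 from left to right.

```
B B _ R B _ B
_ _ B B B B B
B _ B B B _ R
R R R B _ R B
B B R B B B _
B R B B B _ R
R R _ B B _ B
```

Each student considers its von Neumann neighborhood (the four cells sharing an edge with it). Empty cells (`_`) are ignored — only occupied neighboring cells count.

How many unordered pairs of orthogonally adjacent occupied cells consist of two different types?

Scan each occupied cell's neighbors to the right and below so each pair is counted once.
From row 1: 2 unlike of 5 pairs (running 2/5).
From row 2: 1 unlike of 8 pairs (running 3/13).
From row 3: 3 unlike of 6 pairs (running 6/19).
From row 4: 5 unlike of 9 pairs (running 11/28).
From row 5: 4 unlike of 10 pairs (running 15/38).
From row 6: 4 unlike of 9 pairs (running 19/47).
From row 7: 0 unlike of 2 pairs (running 19/49).
Total adjacent occupied pairs: 49; unlike-type pairs: 19.

19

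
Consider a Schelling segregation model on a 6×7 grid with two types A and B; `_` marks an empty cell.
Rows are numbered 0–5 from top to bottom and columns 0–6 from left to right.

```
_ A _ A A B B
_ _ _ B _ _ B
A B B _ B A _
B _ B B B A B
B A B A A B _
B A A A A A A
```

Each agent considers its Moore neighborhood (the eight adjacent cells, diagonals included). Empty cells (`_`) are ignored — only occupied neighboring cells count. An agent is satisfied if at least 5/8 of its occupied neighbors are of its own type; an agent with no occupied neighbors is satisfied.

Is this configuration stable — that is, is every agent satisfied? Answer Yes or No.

(0,1)A 0/0 satisfied
(0,3)A 1/2 not
(0,4)A 1/3 not
(0,5)B 2/3 satisfied
(0,6)B 2/2 satisfied
(1,3)B 2/4 not
(1,6)B 2/3 satisfied
(2,0)A 0/2 not
(2,1)B 3/4 satisfied
(2,2)B 4/4 satisfied
(2,4)B 3/5 not
(2,5)A 1/5 not
(3,0)B 2/4 not
(3,2)B 4/6 satisfied
(3,3)B 5/7 satisfied
(3,4)B 3/7 not
(3,5)A 2/6 not
(3,6)B 1/3 not
(4,0)B 2/4 not
(4,1)A 2/7 not
(4,2)B 2/7 not
(4,3)A 4/8 not
(4,4)A 5/8 satisfied
(4,5)B 2/7 not
(5,0)B 1/3 not
(5,1)A 2/5 not
(5,2)A 4/5 satisfied
(5,3)A 4/5 satisfied
(5,4)A 4/5 satisfied
(5,5)A 3/4 satisfied
(5,6)A 1/2 not
For instance (0,3) has only 1/2 same-type neighbors, below 5/8.

No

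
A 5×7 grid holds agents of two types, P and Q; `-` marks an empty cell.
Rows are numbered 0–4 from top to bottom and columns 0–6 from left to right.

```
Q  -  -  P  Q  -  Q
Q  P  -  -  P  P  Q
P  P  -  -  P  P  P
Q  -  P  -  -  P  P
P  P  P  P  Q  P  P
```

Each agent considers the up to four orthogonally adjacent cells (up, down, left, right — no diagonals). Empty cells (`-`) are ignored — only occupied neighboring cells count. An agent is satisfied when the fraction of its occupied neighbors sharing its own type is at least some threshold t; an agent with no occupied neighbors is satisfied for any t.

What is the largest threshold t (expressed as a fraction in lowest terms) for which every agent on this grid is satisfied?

Row 0: (0,0)Q 1/1 · (0,3)P 0/1 · (0,4)Q 0/2 · (0,6)Q 1/1
Row 1: (1,0)Q 1/3 · (1,1)P 1/2 · (1,4)P 2/3 · (1,5)P 2/3 · (1,6)Q 1/3
Row 2: (2,0)P 1/3 · (2,1)P 2/2 · (2,4)P 2/2 · (2,5)P 4/4 · (2,6)P 2/3
Row 3: (3,0)Q 0/2 · (3,2)P 1/1 · (3,5)P 3/3 · (3,6)P 3/3
Row 4: (4,0)P 1/2 · (4,1)P 2/2 · (4,2)P 3/3 · (4,3)P 1/2 · (4,4)Q 0/2 · (4,5)P 2/3 · (4,6)P 2/2
The smallest same-type fraction is 0/1 at (0,3), which reduces to 0/1. Any threshold above that leaves this agent unsatisfied.

0/1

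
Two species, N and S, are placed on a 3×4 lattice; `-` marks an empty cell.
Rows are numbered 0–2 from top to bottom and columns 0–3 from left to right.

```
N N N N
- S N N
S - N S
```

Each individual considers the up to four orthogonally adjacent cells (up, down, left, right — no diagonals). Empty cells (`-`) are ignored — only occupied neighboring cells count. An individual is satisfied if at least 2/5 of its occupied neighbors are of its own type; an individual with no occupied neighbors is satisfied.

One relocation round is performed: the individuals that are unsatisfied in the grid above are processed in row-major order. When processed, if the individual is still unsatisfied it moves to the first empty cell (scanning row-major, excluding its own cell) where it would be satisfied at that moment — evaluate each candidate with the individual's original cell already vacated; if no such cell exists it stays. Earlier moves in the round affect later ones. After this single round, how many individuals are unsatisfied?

Initially unsatisfied (in order): (1,1), (2,3).
  (1,1) → (1,0).
  (2,3) → (2,1).
Resulting grid:
N N N N
S - N N
S S N -
All satisfied now.

0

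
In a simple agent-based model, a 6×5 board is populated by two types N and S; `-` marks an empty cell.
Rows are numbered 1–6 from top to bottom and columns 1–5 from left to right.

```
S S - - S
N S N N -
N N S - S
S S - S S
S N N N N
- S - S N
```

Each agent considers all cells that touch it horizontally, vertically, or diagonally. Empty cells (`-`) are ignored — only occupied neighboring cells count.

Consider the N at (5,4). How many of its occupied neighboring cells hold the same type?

Occupied neighbors of (5,4): (4,4)=S, (4,5)=S, (5,3)=N, (5,5)=N, (6,4)=S, (6,5)=N.
Same type (N): 3 of 6.

3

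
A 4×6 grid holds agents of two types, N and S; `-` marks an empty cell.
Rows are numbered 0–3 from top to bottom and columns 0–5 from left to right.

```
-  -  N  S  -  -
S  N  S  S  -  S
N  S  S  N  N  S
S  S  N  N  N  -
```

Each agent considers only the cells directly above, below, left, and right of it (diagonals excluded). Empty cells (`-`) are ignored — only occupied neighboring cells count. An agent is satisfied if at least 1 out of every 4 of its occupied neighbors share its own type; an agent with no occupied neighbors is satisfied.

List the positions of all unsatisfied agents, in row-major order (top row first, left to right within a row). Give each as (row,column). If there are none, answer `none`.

(0,2), (1,0), (1,1), (2,0)

(0,2)N 0/2 ✗
(0,3)S 1/2 ✓
(1,0)S 0/2 ✗
(1,1)N 0/3 ✗
(1,2)S 2/4 ✓
(1,3)S 2/3 ✓
(1,5)S 1/1 ✓
(2,0)N 0/3 ✗
(2,1)S 2/4 ✓
(2,2)S 2/4 ✓
(2,3)N 2/4 ✓
(2,4)N 2/3 ✓
(2,5)S 1/2 ✓
(3,0)S 1/2 ✓
(3,1)S 2/3 ✓
(3,2)N 1/3 ✓
(3,3)N 3/3 ✓
(3,4)N 2/2 ✓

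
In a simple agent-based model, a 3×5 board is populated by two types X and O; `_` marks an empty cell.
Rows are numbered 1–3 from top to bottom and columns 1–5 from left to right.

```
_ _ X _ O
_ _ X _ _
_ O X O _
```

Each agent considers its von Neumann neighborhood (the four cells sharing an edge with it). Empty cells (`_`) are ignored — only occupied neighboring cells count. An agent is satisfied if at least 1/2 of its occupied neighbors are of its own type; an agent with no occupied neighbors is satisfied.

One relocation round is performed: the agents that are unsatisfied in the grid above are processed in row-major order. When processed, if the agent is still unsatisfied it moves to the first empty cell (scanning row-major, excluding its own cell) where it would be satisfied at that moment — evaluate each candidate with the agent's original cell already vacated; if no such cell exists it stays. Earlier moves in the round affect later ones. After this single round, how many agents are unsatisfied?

0

Initially unsatisfied (in order): (3,2), (3,3), (3,4).
  (3,2) → (1,1).
  (3,3): now satisfied by earlier moves; stays.
  (3,4) → (1,2).
Resulting grid:
O O X _ O
_ _ X _ _
_ _ X _ _
All satisfied now.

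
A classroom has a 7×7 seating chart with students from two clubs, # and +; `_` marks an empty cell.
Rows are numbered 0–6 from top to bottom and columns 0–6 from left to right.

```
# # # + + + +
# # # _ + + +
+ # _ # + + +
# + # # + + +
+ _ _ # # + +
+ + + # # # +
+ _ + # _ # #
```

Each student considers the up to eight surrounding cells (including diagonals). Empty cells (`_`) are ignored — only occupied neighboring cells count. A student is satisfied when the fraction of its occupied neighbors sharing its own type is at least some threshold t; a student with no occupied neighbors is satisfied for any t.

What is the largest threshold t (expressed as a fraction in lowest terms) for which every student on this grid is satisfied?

Row 0: (0,0)# 3/3 · (0,1)# 5/5 · (0,2)# 3/4 · (0,3)+ 2/4 · (0,4)+ 4/4 · (0,5)+ 5/5 · (0,6)+ 3/3
Row 1: (1,0)# 4/5 · (1,1)# 6/7 · (1,2)# 5/6 · (1,4)+ 6/7 · (1,5)+ 8/8 · (1,6)+ 5/5
Row 2: (2,0)+ 1/5 · (2,1)# 5/7 · (2,3)# 3/6 · (2,4)+ 5/7 · (2,5)+ 8/8 · (2,6)+ 5/5
Row 3: (3,0)# 1/4 · (3,1)+ 2/5 · (3,2)# 4/5 · (3,3)# 4/6 · (3,4)+ 4/8 · (3,5)+ 7/8 · (3,6)+ 5/5
Row 4: (4,0)+ 3/4 · (4,3)# 5/7 · (4,4)# 5/8 · (4,5)+ 5/8 · (4,6)+ 4/5
Row 5: (5,0)+ 3/3 · (5,1)+ 5/5 · (5,2)+ 2/5 · (5,3)# 4/6 · (5,4)# 6/7 · (5,5)# 4/7 · (5,6)+ 2/5
Row 6: (6,0)+ 2/2 · (6,2)+ 2/4 · (6,3)# 2/4 · (6,5)# 3/4 · (6,6)# 2/3
The smallest same-type fraction is 1/5 at (2,0), which reduces to 1/5. Any threshold above that leaves this student unsatisfied.

1/5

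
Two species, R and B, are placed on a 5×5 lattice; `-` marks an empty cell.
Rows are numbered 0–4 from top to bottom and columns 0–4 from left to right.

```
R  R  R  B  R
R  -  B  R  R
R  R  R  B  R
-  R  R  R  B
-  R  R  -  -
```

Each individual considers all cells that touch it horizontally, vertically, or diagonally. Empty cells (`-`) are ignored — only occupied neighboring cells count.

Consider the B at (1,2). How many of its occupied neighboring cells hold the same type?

Occupied neighbors of (1,2): (0,1)=R, (0,2)=R, (0,3)=B, (1,3)=R, (2,1)=R, (2,2)=R, (2,3)=B.
Same type (B): 2 of 7.

2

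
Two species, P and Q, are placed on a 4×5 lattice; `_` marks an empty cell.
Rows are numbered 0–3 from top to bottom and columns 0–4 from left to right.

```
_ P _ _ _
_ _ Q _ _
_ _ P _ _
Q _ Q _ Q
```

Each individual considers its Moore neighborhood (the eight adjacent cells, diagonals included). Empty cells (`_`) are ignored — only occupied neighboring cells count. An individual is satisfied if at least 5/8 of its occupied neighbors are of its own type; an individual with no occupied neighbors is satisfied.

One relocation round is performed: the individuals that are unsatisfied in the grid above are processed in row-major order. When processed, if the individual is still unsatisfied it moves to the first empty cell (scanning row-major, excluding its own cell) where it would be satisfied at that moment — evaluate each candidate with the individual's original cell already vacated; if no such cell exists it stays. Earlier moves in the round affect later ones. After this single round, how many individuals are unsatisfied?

Initially unsatisfied (in order): (0,1), (1,2), (2,2), (3,2).
  (0,1) → (0,0).
  (1,2) → (0,2).
  (2,2) → (0,4).
  (3,2): now satisfied by earlier moves; stays.
Resulting grid:
P _ Q _ P
_ _ _ _ _
_ _ _ _ _
Q _ Q _ Q
All satisfied now.

0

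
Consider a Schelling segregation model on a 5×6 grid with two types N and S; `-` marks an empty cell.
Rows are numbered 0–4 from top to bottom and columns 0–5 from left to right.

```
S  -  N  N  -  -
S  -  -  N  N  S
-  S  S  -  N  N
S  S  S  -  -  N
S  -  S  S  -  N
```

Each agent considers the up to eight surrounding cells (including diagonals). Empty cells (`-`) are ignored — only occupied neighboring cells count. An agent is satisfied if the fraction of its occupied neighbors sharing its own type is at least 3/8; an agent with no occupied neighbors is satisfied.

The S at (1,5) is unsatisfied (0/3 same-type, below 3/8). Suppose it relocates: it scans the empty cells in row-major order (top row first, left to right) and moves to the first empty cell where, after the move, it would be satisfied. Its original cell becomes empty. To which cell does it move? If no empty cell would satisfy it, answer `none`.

(0,1)

Vacating (1,5). Empty cells in order:
  (0,1): 2/3 same-type → satisfied — stop here.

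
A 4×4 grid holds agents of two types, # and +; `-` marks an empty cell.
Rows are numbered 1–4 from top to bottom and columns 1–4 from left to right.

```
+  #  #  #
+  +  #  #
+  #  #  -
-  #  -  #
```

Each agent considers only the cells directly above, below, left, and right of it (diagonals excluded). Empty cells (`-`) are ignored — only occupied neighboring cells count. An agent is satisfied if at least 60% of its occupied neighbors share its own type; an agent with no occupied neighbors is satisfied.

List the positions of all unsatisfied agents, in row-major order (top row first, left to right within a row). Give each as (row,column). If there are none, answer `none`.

(1,1), (1,2), (2,2), (3,1), (3,2)

(1,1)+ 1/2 unhappy
(1,2)# 1/3 unhappy
(1,3)# 3/3 ok
(1,4)# 2/2 ok
(2,1)+ 3/3 ok
(2,2)+ 1/4 unhappy
(2,3)# 3/4 ok
(2,4)# 2/2 ok
(3,1)+ 1/2 unhappy
(3,2)# 2/4 unhappy
(3,3)# 2/2 ok
(4,2)# 1/1 ok
(4,4)# 0/0 ok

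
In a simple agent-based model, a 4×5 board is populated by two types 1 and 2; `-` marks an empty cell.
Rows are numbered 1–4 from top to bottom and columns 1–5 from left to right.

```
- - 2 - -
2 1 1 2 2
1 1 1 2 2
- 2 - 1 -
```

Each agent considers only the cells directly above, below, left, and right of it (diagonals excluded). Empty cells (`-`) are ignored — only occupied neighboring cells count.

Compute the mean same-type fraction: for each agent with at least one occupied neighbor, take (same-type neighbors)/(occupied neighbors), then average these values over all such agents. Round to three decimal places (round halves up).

0.481

(1,3)2 0/1
(2,1)2 0/2
(2,2)1 2/3
(2,3)1 2/4
(2,4)2 2/3
(2,5)2 2/2
(3,1)1 1/2
(3,2)1 3/4
(3,3)1 2/3
(3,4)2 2/4
(3,5)2 2/2
(4,2)2 0/1
(4,4)1 0/1
Sum over 13 agents: 0/1 + 0/2 + 2/3 + 2/4 + 2/3 + 2/2 + 1/2 + 3/4 + 2/3 + 2/4 + 2/2 + 0/1 + 0/1 = 25/4; mean = 25/4 ÷ 13 = 25/52 = 0.480769… → 0.481.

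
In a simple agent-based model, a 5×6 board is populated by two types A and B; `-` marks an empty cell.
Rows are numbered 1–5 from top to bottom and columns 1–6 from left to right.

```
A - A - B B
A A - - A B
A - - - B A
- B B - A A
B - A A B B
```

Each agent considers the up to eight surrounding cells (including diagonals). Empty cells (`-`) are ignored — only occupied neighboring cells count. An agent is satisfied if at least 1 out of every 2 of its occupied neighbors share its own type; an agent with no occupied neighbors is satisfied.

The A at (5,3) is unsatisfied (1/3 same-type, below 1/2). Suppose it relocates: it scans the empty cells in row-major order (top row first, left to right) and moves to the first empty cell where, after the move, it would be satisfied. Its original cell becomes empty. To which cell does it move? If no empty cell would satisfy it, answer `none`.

Vacating (5,3). Empty cells in order:
  (1,2): 4/4 same-type → satisfied — stop here.

(1,2)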